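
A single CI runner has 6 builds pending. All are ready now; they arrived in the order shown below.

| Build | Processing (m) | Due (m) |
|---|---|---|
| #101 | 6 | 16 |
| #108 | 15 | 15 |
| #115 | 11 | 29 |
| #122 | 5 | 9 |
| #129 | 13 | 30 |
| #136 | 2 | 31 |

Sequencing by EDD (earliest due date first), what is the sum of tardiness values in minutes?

EDD (increasing due date): #122 #108 #101 #115 #129 #136.
#122: 0→5, due 9, tardiness 0
#108: 5→20, due 15, tardiness 5
#101: 20→26, due 16, tardiness 10
#115: 26→37, due 29, tardiness 8
#129: 37→50, due 30, tardiness 20
#136: 50→52, due 31, tardiness 21
Sum = 0+5+10+8+20+21 = 64.

64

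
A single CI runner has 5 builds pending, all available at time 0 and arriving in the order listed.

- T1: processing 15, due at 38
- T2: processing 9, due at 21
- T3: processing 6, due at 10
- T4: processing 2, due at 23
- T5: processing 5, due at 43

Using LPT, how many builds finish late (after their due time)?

3

LPT (decreasing processing time): T1 T2 T3 T5 T4.
T1: 0→15, due 38, tardiness 0
T2: 15→24, due 21, tardiness 3
T3: 24→30, due 10, tardiness 20
T5: 30→35, due 43, tardiness 0
T4: 35→37, due 23, tardiness 14
Late builds: 3.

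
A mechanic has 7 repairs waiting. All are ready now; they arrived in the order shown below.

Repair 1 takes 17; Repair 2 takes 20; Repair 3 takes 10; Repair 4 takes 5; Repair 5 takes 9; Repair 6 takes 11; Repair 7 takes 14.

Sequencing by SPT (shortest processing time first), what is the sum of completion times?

279

SPT (increasing processing time): Repair 4 Repair 5 Repair 3 Repair 6 Repair 7 Repair 1 Repair 2.
Repair 4: 0→5
Repair 5: 5→14
Repair 3: 14→24
Repair 6: 24→35
Repair 7: 35→49
Repair 1: 49→66
Repair 2: 66→86
Sum = 5+14+24+35+49+66+86 = 279.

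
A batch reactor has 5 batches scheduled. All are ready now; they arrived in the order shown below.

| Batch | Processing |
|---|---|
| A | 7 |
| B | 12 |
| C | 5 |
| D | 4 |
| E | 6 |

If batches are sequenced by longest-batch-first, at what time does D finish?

LPT (decreasing processing time): B A E C D.
B: 0→12
A: 12→19
E: 19→25
C: 25→30
D: 30→34

34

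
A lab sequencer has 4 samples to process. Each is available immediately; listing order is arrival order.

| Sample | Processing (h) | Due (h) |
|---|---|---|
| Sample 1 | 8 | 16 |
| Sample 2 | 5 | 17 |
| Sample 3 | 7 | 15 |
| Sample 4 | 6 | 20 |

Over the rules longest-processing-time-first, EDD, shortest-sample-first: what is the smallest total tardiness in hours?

LPT (decreasing processing time): Sample 1 Sample 3 Sample 4 Sample 2.
Sample 1: 0→8, due 16, tardiness 0
Sample 3: 8→15, due 15, tardiness 0
Sample 4: 15→21, due 20, tardiness 1
Sample 2: 21→26, due 17, tardiness 9
Sum = 0+0+1+9 = 10.
EDD (increasing due date): Sample 3 Sample 1 Sample 2 Sample 4.
Sample 3: 0→7, due 15, tardiness 0
Sample 1: 7→15, due 16, tardiness 0
Sample 2: 15→20, due 17, tardiness 3
Sample 4: 20→26, due 20, tardiness 6
Sum = 0+0+3+6 = 9.
SPT (increasing processing time): Sample 2 Sample 4 Sample 3 Sample 1.
Sample 2: 0→5, due 17, tardiness 0
Sample 4: 5→11, due 20, tardiness 0
Sample 3: 11→18, due 15, tardiness 3
Sample 1: 18→26, due 16, tardiness 10
Sum = 0+0+3+10 = 13.
LPT 10, EDD 9, SPT 13 → minimum 9.

9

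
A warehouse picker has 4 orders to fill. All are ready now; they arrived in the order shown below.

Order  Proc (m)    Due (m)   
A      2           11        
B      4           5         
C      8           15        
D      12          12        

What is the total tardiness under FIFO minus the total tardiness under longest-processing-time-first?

-24

FIFO (arrival order): A B C D.
A: 0→2, due 11, tardiness 0
B: 2→6, due 5, tardiness 1
C: 6→14, due 15, tardiness 0
D: 14→26, due 12, tardiness 14
Sum = 0+1+0+14 = 15.
LPT (decreasing processing time): D C B A.
D: 0→12, due 12, tardiness 0
C: 12→20, due 15, tardiness 5
B: 20→24, due 5, tardiness 19
A: 24→26, due 11, tardiness 15
Sum = 0+5+19+15 = 39.
Difference = 15 − 39 = -24.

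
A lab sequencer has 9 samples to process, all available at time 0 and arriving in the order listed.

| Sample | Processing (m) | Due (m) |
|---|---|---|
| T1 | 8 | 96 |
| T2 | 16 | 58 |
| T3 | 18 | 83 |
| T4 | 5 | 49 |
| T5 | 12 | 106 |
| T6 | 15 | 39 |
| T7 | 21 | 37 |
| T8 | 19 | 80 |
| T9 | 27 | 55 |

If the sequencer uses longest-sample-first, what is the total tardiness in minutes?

LPT (decreasing processing time): T9 T7 T8 T3 T2 T6 T5 T1 T4.
T9: 0→27, due 55, tardiness 0
T7: 27→48, due 37, tardiness 11
T8: 48→67, due 80, tardiness 0
T3: 67→85, due 83, tardiness 2
T2: 85→101, due 58, tardiness 43
T6: 101→116, due 39, tardiness 77
T5: 116→128, due 106, tardiness 22
T1: 128→136, due 96, tardiness 40
T4: 136→141, due 49, tardiness 92
Sum = 0+11+0+2+43+77+22+40+92 = 287.

287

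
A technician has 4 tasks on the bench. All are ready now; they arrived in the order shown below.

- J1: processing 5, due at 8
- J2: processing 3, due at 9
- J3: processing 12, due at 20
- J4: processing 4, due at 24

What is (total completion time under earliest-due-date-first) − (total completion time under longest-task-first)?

-17

EDD (increasing due date): J1 J2 J3 J4.
J1: 0→5
J2: 5→8
J3: 8→20
J4: 20→24
Sum = 5+8+20+24 = 57.
LPT (decreasing processing time): J3 J1 J4 J2.
J3: 0→12
J1: 12→17
J4: 17→21
J2: 21→24
Sum = 12+17+21+24 = 74.
Difference = 57 − 74 = -17.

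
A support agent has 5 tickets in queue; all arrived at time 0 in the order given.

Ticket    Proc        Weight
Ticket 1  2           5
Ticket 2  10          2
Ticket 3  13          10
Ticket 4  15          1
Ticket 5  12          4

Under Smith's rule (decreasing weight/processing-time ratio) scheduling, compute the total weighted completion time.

394

WSPT (decreasing weight/processing-time ratio): Ticket 1 Ticket 3 Ticket 5 Ticket 2 Ticket 4.
Ticket 1: finishes 2, weight 5, w·C = 10
Ticket 3: finishes 15, weight 10, w·C = 150
Ticket 5: finishes 27, weight 4, w·C = 108
Ticket 2: finishes 37, weight 2, w·C = 74
Ticket 4: finishes 52, weight 1, w·C = 52
Sum = 10+150+108+74+52 = 394.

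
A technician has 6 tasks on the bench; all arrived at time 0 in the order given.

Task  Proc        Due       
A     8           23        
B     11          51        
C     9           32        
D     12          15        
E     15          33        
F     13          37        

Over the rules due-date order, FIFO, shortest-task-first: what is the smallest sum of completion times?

EDD (increasing due date): D A C E F B.
D: 0→12
A: 12→20
C: 20→29
E: 29→44
F: 44→57
B: 57→68
Sum = 12+20+29+44+57+68 = 230.
FIFO (arrival order): A B C D E F.
A: 0→8
B: 8→19
C: 19→28
D: 28→40
E: 40→55
F: 55→68
Sum = 8+19+28+40+55+68 = 218.
SPT (increasing processing time): A C B D F E.
A: 0→8
C: 8→17
B: 17→28
D: 28→40
F: 40→53
E: 53→68
Sum = 8+17+28+40+53+68 = 214.
EDD 230, FIFO 218, SPT 214 → minimum 214.

214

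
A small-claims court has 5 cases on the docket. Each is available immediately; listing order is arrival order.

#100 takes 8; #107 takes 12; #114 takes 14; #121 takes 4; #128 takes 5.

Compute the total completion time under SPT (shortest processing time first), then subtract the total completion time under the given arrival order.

-41

SPT (increasing processing time): #121 #128 #100 #107 #114.
#121: 0→4
#128: 4→9
#100: 9→17
#107: 17→29
#114: 29→43
Sum = 4+9+17+29+43 = 102.
FIFO (arrival order): #100 #107 #114 #121 #128.
#100: 0→8
#107: 8→20
#114: 20→34
#121: 34→38
#128: 38→43
Sum = 8+20+34+38+43 = 143.
Difference = 102 − 143 = -41.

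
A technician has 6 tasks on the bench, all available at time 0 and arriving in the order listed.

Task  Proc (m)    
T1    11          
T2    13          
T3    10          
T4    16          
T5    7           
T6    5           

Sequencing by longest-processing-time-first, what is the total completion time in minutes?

LPT (decreasing processing time): T4 T2 T1 T3 T5 T6.
T4: 0→16
T2: 16→29
T1: 29→40
T3: 40→50
T5: 50→57
T6: 57→62
Sum = 16+29+40+50+57+62 = 254.

254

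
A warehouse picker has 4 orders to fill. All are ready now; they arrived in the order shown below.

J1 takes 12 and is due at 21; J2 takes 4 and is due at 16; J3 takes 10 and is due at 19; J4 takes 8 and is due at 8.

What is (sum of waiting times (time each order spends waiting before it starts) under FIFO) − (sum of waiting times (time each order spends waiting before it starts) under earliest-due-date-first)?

12

FIFO (arrival order): J1 J2 J3 J4.
J1: waits 0, runs 0→12
J2: waits 12, runs 12→16
J3: waits 16, runs 16→26
J4: waits 26, runs 26→34
Sum = 0+12+16+26 = 54.
EDD (increasing due date): J4 J2 J3 J1.
J4: waits 0, runs 0→8
J2: waits 8, runs 8→12
J3: waits 12, runs 12→22
J1: waits 22, runs 22→34
Sum = 0+8+12+22 = 42.
Difference = 54 − 42 = 12.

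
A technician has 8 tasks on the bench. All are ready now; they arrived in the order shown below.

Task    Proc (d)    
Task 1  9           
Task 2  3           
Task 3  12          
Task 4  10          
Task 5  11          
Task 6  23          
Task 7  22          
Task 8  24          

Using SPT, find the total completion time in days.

386

SPT (increasing processing time): Task 2 Task 1 Task 4 Task 5 Task 3 Task 7 Task 6 Task 8.
Task 2: 0→3
Task 1: 3→12
Task 4: 12→22
Task 5: 22→33
Task 3: 33→45
Task 7: 45→67
Task 6: 67→90
Task 8: 90→114
Sum = 3+12+22+33+45+67+90+114 = 386.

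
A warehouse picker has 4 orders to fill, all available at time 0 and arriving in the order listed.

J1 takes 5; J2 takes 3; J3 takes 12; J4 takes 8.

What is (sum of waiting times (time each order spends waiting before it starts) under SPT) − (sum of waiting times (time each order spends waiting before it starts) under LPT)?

-30

SPT (increasing processing time): J2 J1 J4 J3.
J2: waits 0, runs 0→3
J1: waits 3, runs 3→8
J4: waits 8, runs 8→16
J3: waits 16, runs 16→28
Sum = 0+3+8+16 = 27.
LPT (decreasing processing time): J3 J4 J1 J2.
J3: waits 0, runs 0→12
J4: waits 12, runs 12→20
J1: waits 20, runs 20→25
J2: waits 25, runs 25→28
Sum = 0+12+20+25 = 57.
Difference = 27 − 57 = -30.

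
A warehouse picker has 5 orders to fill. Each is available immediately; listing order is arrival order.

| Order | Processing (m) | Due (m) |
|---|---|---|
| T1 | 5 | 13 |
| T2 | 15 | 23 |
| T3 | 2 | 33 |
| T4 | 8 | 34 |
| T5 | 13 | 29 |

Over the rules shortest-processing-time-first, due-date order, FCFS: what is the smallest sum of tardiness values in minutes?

SPT (increasing processing time): T3 T1 T4 T5 T2.
T3: 0→2, due 33, tardiness 0
T1: 2→7, due 13, tardiness 0
T4: 7→15, due 34, tardiness 0
T5: 15→28, due 29, tardiness 0
T2: 28→43, due 23, tardiness 20
Sum = 0+0+0+0+20 = 20.
EDD (increasing due date): T1 T2 T5 T3 T4.
T1: 0→5, due 13, tardiness 0
T2: 5→20, due 23, tardiness 0
T5: 20→33, due 29, tardiness 4
T3: 33→35, due 33, tardiness 2
T4: 35→43, due 34, tardiness 9
Sum = 0+0+4+2+9 = 15.
FIFO (arrival order): T1 T2 T3 T4 T5.
T1: 0→5, due 13, tardiness 0
T2: 5→20, due 23, tardiness 0
T3: 20→22, due 33, tardiness 0
T4: 22→30, due 34, tardiness 0
T5: 30→43, due 29, tardiness 14
Sum = 0+0+0+0+14 = 14.
SPT 20, EDD 15, FIFO 14 → minimum 14.

14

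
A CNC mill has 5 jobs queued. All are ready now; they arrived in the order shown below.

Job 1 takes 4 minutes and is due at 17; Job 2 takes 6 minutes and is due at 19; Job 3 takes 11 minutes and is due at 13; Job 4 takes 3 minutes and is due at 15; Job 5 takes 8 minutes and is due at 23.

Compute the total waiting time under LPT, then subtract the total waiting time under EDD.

17

LPT (decreasing processing time): Job 3 Job 5 Job 2 Job 1 Job 4.
Job 3: waits 0, runs 0→11
Job 5: waits 11, runs 11→19
Job 2: waits 19, runs 19→25
Job 1: waits 25, runs 25→29
Job 4: waits 29, runs 29→32
Sum = 0+11+19+25+29 = 84.
EDD (increasing due date): Job 3 Job 4 Job 1 Job 2 Job 5.
Job 3: waits 0, runs 0→11
Job 4: waits 11, runs 11→14
Job 1: waits 14, runs 14→18
Job 2: waits 18, runs 18→24
Job 5: waits 24, runs 24→32
Sum = 0+11+14+18+24 = 67.
Difference = 84 − 67 = 17.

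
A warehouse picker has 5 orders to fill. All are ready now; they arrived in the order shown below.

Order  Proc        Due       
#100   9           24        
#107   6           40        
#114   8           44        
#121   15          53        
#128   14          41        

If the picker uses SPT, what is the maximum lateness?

SPT (increasing processing time): #107 #114 #100 #128 #121.
#107: 0→6, due 40, lateness -34
#114: 6→14, due 44, lateness -30
#100: 14→23, due 24, lateness -1
#128: 23→37, due 41, lateness -4
#121: 37→52, due 53, lateness -1
Maximum = -1.

-1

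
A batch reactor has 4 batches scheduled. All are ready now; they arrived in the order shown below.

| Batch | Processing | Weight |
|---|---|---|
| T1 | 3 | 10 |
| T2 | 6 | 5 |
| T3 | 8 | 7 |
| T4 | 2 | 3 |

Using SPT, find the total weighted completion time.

SPT (increasing processing time): T4 T1 T2 T3.
T4: finishes 2, weight 3, w·C = 6
T1: finishes 5, weight 10, w·C = 50
T2: finishes 11, weight 5, w·C = 55
T3: finishes 19, weight 7, w·C = 133
Sum = 6+50+55+133 = 244.

244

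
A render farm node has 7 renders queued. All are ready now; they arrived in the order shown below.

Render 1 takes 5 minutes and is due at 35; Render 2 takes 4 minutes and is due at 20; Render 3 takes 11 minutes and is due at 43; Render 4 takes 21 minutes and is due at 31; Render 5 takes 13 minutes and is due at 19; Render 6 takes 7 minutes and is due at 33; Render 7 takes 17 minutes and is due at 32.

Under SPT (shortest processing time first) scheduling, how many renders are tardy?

3

SPT (increasing processing time): Render 2 Render 1 Render 6 Render 3 Render 5 Render 7 Render 4.
Render 2: 0→4, due 20, tardiness 0
Render 1: 4→9, due 35, tardiness 0
Render 6: 9→16, due 33, tardiness 0
Render 3: 16→27, due 43, tardiness 0
Render 5: 27→40, due 19, tardiness 21
Render 7: 40→57, due 32, tardiness 25
Render 4: 57→78, due 31, tardiness 47
Late renders: 3.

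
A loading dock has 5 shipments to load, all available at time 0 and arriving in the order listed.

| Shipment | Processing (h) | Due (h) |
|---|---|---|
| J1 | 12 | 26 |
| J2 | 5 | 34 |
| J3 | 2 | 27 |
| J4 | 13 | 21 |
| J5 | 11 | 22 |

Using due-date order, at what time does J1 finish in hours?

EDD (increasing due date): J4 J5 J1 J3 J2.
J4: 0→13
J5: 13→24
J1: 24→36

36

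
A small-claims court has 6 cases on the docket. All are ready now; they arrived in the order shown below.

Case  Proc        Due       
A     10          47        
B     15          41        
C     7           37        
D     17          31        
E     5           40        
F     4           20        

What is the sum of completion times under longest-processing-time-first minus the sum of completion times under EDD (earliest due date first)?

60

LPT (decreasing processing time): D B A C E F.
D: 0→17
B: 17→32
A: 32→42
C: 42→49
E: 49→54
F: 54→58
Sum = 17+32+42+49+54+58 = 252.
EDD (increasing due date): F D C E B A.
F: 0→4
D: 4→21
C: 21→28
E: 28→33
B: 33→48
A: 48→58
Sum = 4+21+28+33+48+58 = 192.
Difference = 252 − 192 = 60.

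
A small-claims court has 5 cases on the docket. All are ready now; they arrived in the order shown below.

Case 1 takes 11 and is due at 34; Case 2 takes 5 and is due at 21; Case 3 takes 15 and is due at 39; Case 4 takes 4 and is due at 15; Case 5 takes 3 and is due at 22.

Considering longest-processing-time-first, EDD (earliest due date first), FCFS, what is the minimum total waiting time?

48

LPT (decreasing processing time): Case 3 Case 1 Case 2 Case 4 Case 5.
Case 3: waits 0, runs 0→15
Case 1: waits 15, runs 15→26
Case 2: waits 26, runs 26→31
Case 4: waits 31, runs 31→35
Case 5: waits 35, runs 35→38
Sum = 0+15+26+31+35 = 107.
EDD (increasing due date): Case 4 Case 2 Case 5 Case 1 Case 3.
Case 4: waits 0, runs 0→4
Case 2: waits 4, runs 4→9
Case 5: waits 9, runs 9→12
Case 1: waits 12, runs 12→23
Case 3: waits 23, runs 23→38
Sum = 0+4+9+12+23 = 48.
FIFO (arrival order): Case 1 Case 2 Case 3 Case 4 Case 5.
Case 1: waits 0, runs 0→11
Case 2: waits 11, runs 11→16
Case 3: waits 16, runs 16→31
Case 4: waits 31, runs 31→35
Case 5: waits 35, runs 35→38
Sum = 0+11+16+31+35 = 93.
LPT 107, EDD 48, FIFO 93 → minimum 48.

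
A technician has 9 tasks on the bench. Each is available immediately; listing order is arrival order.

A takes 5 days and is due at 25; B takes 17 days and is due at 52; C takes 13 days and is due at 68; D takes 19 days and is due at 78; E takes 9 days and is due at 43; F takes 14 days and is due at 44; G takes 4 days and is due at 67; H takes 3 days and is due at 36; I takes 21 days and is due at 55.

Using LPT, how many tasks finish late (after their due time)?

LPT (decreasing processing time): I D B F C E A G H.
I: 0→21, due 55, tardiness 0
D: 21→40, due 78, tardiness 0
B: 40→57, due 52, tardiness 5
F: 57→71, due 44, tardiness 27
C: 71→84, due 68, tardiness 16
E: 84→93, due 43, tardiness 50
A: 93→98, due 25, tardiness 73
G: 98→102, due 67, tardiness 35
H: 102→105, due 36, tardiness 69
Late tasks: 7.

7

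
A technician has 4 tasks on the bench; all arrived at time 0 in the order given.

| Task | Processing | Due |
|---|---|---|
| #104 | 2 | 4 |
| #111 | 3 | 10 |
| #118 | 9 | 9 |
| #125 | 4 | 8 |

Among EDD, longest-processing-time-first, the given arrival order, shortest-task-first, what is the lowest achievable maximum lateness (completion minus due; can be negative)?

EDD (increasing due date): #104 #125 #118 #111.
#104: 0→2, due 4, lateness -2
#125: 2→6, due 8, lateness -2
#118: 6→15, due 9, lateness 6
#111: 15→18, due 10, lateness 8
Maximum = 8.
LPT (decreasing processing time): #118 #125 #111 #104.
#118: 0→9, due 9, lateness 0
#125: 9→13, due 8, lateness 5
#111: 13→16, due 10, lateness 6
#104: 16→18, due 4, lateness 14
Maximum = 14.
FIFO (arrival order): #104 #111 #118 #125.
#104: 0→2, due 4, lateness -2
#111: 2→5, due 10, lateness -5
#118: 5→14, due 9, lateness 5
#125: 14→18, due 8, lateness 10
Maximum = 10.
SPT (increasing processing time): #104 #111 #125 #118.
#104: 0→2, due 4, lateness -2
#111: 2→5, due 10, lateness -5
#125: 5→9, due 8, lateness 1
#118: 9→18, due 9, lateness 9
Maximum = 9.
EDD 8, LPT 14, FIFO 10, SPT 9 → minimum 8.

8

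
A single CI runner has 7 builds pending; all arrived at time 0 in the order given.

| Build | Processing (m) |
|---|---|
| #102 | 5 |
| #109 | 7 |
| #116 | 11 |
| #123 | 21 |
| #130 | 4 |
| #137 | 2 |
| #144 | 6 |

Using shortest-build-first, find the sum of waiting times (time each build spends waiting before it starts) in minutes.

95

SPT (increasing processing time): #137 #130 #102 #144 #109 #116 #123.
#137: waits 0, runs 0→2
#130: waits 2, runs 2→6
#102: waits 6, runs 6→11
#144: waits 11, runs 11→17
#109: waits 17, runs 17→24
#116: waits 24, runs 24→35
#123: waits 35, runs 35→56
Sum = 0+2+6+11+17+24+35 = 95.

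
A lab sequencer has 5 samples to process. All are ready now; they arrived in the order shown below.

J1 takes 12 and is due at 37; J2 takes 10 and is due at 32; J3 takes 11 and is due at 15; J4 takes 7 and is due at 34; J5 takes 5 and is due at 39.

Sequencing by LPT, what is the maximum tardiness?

LPT (decreasing processing time): J1 J3 J2 J4 J5.
J1: 0→12, due 37, tardiness 0
J3: 12→23, due 15, tardiness 8
J2: 23→33, due 32, tardiness 1
J4: 33→40, due 34, tardiness 6
J5: 40→45, due 39, tardiness 6
Maximum = 8.

8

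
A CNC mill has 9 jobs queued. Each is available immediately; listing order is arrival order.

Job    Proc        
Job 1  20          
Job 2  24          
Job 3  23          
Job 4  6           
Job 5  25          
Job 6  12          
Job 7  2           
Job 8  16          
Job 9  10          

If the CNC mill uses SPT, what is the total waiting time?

372

SPT (increasing processing time): Job 7 Job 4 Job 9 Job 6 Job 8 Job 1 Job 3 Job 2 Job 5.
Job 7: waits 0, runs 0→2
Job 4: waits 2, runs 2→8
Job 9: waits 8, runs 8→18
Job 6: waits 18, runs 18→30
Job 8: waits 30, runs 30→46
Job 1: waits 46, runs 46→66
Job 3: waits 66, runs 66→89
Job 2: waits 89, runs 89→113
Job 5: waits 113, runs 113→138
Sum = 0+2+8+18+30+46+66+89+113 = 372.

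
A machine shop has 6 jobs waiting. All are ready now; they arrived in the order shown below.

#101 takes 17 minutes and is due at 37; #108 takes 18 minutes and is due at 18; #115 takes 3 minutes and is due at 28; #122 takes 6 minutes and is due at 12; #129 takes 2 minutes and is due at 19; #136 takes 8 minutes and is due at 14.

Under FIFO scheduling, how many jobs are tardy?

FIFO (arrival order): #101 #108 #115 #122 #129 #136.
#101: 0→17, due 37, tardiness 0
#108: 17→35, due 18, tardiness 17
#115: 35→38, due 28, tardiness 10
#122: 38→44, due 12, tardiness 32
#129: 44→46, due 19, tardiness 27
#136: 46→54, due 14, tardiness 40
Late jobs: 5.

5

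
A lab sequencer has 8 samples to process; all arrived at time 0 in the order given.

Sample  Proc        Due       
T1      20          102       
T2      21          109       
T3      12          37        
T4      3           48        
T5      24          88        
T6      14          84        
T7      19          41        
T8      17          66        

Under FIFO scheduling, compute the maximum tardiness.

72

FIFO (arrival order): T1 T2 T3 T4 T5 T6 T7 T8.
T1: 0→20, due 102, tardiness 0
T2: 20→41, due 109, tardiness 0
T3: 41→53, due 37, tardiness 16
T4: 53→56, due 48, tardiness 8
T5: 56→80, due 88, tardiness 0
T6: 80→94, due 84, tardiness 10
T7: 94→113, due 41, tardiness 72
T8: 113→130, due 66, tardiness 64
Maximum = 72.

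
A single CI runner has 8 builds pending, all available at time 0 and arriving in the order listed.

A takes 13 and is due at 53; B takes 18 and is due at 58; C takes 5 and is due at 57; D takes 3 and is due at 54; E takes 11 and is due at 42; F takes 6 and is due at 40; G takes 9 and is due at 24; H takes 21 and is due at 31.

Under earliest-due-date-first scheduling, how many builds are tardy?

5

EDD (increasing due date): G H F E A D C B.
G: 0→9, due 24, tardiness 0
H: 9→30, due 31, tardiness 0
F: 30→36, due 40, tardiness 0
E: 36→47, due 42, tardiness 5
A: 47→60, due 53, tardiness 7
D: 60→63, due 54, tardiness 9
C: 63→68, due 57, tardiness 11
B: 68→86, due 58, tardiness 28
Late builds: 5.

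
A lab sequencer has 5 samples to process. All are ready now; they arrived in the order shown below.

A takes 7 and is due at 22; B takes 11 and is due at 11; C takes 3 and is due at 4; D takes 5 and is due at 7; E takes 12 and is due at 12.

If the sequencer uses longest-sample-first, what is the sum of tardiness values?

LPT (decreasing processing time): E B A D C.
E: 0→12, due 12, tardiness 0
B: 12→23, due 11, tardiness 12
A: 23→30, due 22, tardiness 8
D: 30→35, due 7, tardiness 28
C: 35→38, due 4, tardiness 34
Sum = 0+12+8+28+34 = 82.

82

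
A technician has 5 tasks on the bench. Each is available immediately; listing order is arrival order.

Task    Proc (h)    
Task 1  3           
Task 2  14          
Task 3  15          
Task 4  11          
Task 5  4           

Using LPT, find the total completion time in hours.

LPT (decreasing processing time): Task 3 Task 2 Task 4 Task 5 Task 1.
Task 3: 0→15
Task 2: 15→29
Task 4: 29→40
Task 5: 40→44
Task 1: 44→47
Sum = 15+29+40+44+47 = 175.

175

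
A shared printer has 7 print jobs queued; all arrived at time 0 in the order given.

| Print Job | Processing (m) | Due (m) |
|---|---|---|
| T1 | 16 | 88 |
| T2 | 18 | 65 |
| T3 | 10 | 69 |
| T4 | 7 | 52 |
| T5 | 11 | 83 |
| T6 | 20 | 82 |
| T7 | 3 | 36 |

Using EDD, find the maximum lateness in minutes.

-3

EDD (increasing due date): T7 T4 T2 T3 T6 T5 T1.
T7: 0→3, due 36, lateness -33
T4: 3→10, due 52, lateness -42
T2: 10→28, due 65, lateness -37
T3: 28→38, due 69, lateness -31
T6: 38→58, due 82, lateness -24
T5: 58→69, due 83, lateness -14
T1: 69→85, due 88, lateness -3
Maximum = -3.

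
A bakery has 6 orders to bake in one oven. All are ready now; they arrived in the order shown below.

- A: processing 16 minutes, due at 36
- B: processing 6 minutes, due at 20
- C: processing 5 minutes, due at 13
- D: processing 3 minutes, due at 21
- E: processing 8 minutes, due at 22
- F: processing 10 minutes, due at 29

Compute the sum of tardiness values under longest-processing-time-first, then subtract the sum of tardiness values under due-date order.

LPT (decreasing processing time): A F E B C D.
A: 0→16, due 36, tardiness 0
F: 16→26, due 29, tardiness 0
E: 26→34, due 22, tardiness 12
B: 34→40, due 20, tardiness 20
C: 40→45, due 13, tardiness 32
D: 45→48, due 21, tardiness 27
Sum = 0+0+12+20+32+27 = 91.
EDD (increasing due date): C B D E F A.
C: 0→5, due 13, tardiness 0
B: 5→11, due 20, tardiness 0
D: 11→14, due 21, tardiness 0
E: 14→22, due 22, tardiness 0
F: 22→32, due 29, tardiness 3
A: 32→48, due 36, tardiness 12
Sum = 0+0+0+0+3+12 = 15.
Difference = 91 − 15 = 76.

76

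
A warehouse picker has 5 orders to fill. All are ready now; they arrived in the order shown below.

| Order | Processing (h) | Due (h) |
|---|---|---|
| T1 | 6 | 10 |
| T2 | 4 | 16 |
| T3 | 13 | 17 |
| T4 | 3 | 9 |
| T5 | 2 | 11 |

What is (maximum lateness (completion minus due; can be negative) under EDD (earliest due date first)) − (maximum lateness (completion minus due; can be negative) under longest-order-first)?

-6

EDD (increasing due date): T4 T1 T5 T2 T3.
T4: 0→3, due 9, lateness -6
T1: 3→9, due 10, lateness -1
T5: 9→11, due 11, lateness 0
T2: 11→15, due 16, lateness -1
T3: 15→28, due 17, lateness 11
Maximum = 11.
LPT (decreasing processing time): T3 T1 T2 T4 T5.
T3: 0→13, due 17, lateness -4
T1: 13→19, due 10, lateness 9
T2: 19→23, due 16, lateness 7
T4: 23→26, due 9, lateness 17
T5: 26→28, due 11, lateness 17
Maximum = 17.
Difference = 11 − 17 = -6.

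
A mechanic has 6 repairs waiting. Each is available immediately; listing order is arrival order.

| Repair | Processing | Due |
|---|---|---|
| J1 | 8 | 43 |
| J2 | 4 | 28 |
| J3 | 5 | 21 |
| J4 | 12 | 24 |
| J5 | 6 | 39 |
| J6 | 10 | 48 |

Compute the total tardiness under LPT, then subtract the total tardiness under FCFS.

32

LPT (decreasing processing time): J4 J6 J1 J5 J3 J2.
J4: 0→12, due 24, tardiness 0
J6: 12→22, due 48, tardiness 0
J1: 22→30, due 43, tardiness 0
J5: 30→36, due 39, tardiness 0
J3: 36→41, due 21, tardiness 20
J2: 41→45, due 28, tardiness 17
Sum = 0+0+0+0+20+17 = 37.
FIFO (arrival order): J1 J2 J3 J4 J5 J6.
J1: 0→8, due 43, tardiness 0
J2: 8→12, due 28, tardiness 0
J3: 12→17, due 21, tardiness 0
J4: 17→29, due 24, tardiness 5
J5: 29→35, due 39, tardiness 0
J6: 35→45, due 48, tardiness 0
Sum = 0+0+0+5+0+0 = 5.
Difference = 37 − 5 = 32.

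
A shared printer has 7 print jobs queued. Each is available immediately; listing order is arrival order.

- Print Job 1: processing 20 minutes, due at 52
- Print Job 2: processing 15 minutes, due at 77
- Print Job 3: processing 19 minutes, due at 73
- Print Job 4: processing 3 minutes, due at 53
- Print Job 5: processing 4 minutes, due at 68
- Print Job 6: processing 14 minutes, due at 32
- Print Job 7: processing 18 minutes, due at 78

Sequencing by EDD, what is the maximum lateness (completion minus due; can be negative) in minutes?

15

EDD (increasing due date): Print Job 6 Print Job 1 Print Job 4 Print Job 5 Print Job 3 Print Job 2 Print Job 7.
Print Job 6: 0→14, due 32, lateness -18
Print Job 1: 14→34, due 52, lateness -18
Print Job 4: 34→37, due 53, lateness -16
Print Job 5: 37→41, due 68, lateness -27
Print Job 3: 41→60, due 73, lateness -13
Print Job 2: 60→75, due 77, lateness -2
Print Job 7: 75→93, due 78, lateness 15
Maximum = 15.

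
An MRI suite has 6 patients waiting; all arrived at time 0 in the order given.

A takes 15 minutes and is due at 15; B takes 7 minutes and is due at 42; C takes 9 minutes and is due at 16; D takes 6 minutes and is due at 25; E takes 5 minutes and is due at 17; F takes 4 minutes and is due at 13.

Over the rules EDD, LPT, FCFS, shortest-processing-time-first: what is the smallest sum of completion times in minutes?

EDD (increasing due date): F A C E D B.
F: 0→4
A: 4→19
C: 19→28
E: 28→33
D: 33→39
B: 39→46
Sum = 4+19+28+33+39+46 = 169.
LPT (decreasing processing time): A C B D E F.
A: 0→15
C: 15→24
B: 24→31
D: 31→37
E: 37→42
F: 42→46
Sum = 15+24+31+37+42+46 = 195.
FIFO (arrival order): A B C D E F.
A: 0→15
B: 15→22
C: 22→31
D: 31→37
E: 37→42
F: 42→46
Sum = 15+22+31+37+42+46 = 193.
SPT (increasing processing time): F E D B C A.
F: 0→4
E: 4→9
D: 9→15
B: 15→22
C: 22→31
A: 31→46
Sum = 4+9+15+22+31+46 = 127.
EDD 169, LPT 195, FIFO 193, SPT 127 → minimum 127.

127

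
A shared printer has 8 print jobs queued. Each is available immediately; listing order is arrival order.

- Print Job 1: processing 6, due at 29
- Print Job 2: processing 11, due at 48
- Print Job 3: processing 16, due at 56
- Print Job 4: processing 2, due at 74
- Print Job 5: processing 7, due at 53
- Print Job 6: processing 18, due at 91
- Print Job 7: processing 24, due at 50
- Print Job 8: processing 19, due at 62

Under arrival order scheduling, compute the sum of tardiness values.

FIFO (arrival order): Print Job 1 Print Job 2 Print Job 3 Print Job 4 Print Job 5 Print Job 6 Print Job 7 Print Job 8.
Print Job 1: 0→6, due 29, tardiness 0
Print Job 2: 6→17, due 48, tardiness 0
Print Job 3: 17→33, due 56, tardiness 0
Print Job 4: 33→35, due 74, tardiness 0
Print Job 5: 35→42, due 53, tardiness 0
Print Job 6: 42→60, due 91, tardiness 0
Print Job 7: 60→84, due 50, tardiness 34
Print Job 8: 84→103, due 62, tardiness 41
Sum = 0+0+0+0+0+0+34+41 = 75.

75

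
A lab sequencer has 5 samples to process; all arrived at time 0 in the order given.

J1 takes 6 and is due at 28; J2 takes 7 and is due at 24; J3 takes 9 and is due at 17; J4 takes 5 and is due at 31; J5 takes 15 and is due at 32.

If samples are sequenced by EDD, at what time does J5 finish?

EDD (increasing due date): J3 J2 J1 J4 J5.
J3: 0→9
J2: 9→16
J1: 16→22
J4: 22→27
J5: 27→42

42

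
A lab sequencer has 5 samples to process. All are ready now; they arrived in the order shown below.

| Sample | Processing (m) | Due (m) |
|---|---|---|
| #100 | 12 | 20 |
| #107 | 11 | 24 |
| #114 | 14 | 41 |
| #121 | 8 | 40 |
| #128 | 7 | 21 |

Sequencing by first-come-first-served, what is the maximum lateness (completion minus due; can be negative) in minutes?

FIFO (arrival order): #100 #107 #114 #121 #128.
#100: 0→12, due 20, lateness -8
#107: 12→23, due 24, lateness -1
#114: 23→37, due 41, lateness -4
#121: 37→45, due 40, lateness 5
#128: 45→52, due 21, lateness 31
Maximum = 31.

31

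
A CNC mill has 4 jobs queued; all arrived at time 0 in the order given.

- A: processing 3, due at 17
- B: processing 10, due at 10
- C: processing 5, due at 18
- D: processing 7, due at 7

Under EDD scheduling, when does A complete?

EDD (increasing due date): D B A C.
D: 0→7
B: 7→17
A: 17→20

20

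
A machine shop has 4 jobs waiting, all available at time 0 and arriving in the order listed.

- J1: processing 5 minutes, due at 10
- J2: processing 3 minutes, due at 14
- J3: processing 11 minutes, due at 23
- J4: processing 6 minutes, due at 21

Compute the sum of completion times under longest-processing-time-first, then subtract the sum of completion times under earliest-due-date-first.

23

LPT (decreasing processing time): J3 J4 J1 J2.
J3: 0→11
J4: 11→17
J1: 17→22
J2: 22→25
Sum = 11+17+22+25 = 75.
EDD (increasing due date): J1 J2 J4 J3.
J1: 0→5
J2: 5→8
J4: 8→14
J3: 14→25
Sum = 5+8+14+25 = 52.
Difference = 75 − 52 = 23.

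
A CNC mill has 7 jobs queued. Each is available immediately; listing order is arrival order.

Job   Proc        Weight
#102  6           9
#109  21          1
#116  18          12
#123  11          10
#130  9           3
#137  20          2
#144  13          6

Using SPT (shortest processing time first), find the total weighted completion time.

SPT (increasing processing time): #102 #130 #123 #144 #116 #137 #109.
#102: finishes 6, weight 9, w·C = 54
#130: finishes 15, weight 3, w·C = 45
#123: finishes 26, weight 10, w·C = 260
#144: finishes 39, weight 6, w·C = 234
#116: finishes 57, weight 12, w·C = 684
#137: finishes 77, weight 2, w·C = 154
#109: finishes 98, weight 1, w·C = 98
Sum = 54+45+260+234+684+154+98 = 1529.

1529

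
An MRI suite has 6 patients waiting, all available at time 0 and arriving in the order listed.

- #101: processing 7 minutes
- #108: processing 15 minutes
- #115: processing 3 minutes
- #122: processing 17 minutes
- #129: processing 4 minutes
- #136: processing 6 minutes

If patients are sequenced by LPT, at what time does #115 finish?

52

LPT (decreasing processing time): #122 #108 #101 #136 #129 #115.
#122: 0→17
#108: 17→32
#101: 32→39
#136: 39→45
#129: 45→49
#115: 49→52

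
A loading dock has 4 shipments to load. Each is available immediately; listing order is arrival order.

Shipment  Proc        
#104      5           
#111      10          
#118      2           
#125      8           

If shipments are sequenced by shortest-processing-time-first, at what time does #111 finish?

25

SPT (increasing processing time): #118 #104 #125 #111.
#118: 0→2
#104: 2→7
#125: 7→15
#111: 15→25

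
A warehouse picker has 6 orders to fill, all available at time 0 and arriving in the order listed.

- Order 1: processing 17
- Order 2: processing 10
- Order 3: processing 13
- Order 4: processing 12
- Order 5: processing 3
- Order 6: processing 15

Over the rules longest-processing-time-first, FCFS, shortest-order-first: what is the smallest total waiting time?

LPT (decreasing processing time): Order 1 Order 6 Order 3 Order 4 Order 2 Order 5.
Order 1: waits 0, runs 0→17
Order 6: waits 17, runs 17→32
Order 3: waits 32, runs 32→45
Order 4: waits 45, runs 45→57
Order 2: waits 57, runs 57→67
Order 5: waits 67, runs 67→70
Sum = 0+17+32+45+57+67 = 218.
FIFO (arrival order): Order 1 Order 2 Order 3 Order 4 Order 5 Order 6.
Order 1: waits 0, runs 0→17
Order 2: waits 17, runs 17→27
Order 3: waits 27, runs 27→40
Order 4: waits 40, runs 40→52
Order 5: waits 52, runs 52→55
Order 6: waits 55, runs 55→70
Sum = 0+17+27+40+52+55 = 191.
SPT (increasing processing time): Order 5 Order 2 Order 4 Order 3 Order 6 Order 1.
Order 5: waits 0, runs 0→3
Order 2: waits 3, runs 3→13
Order 4: waits 13, runs 13→25
Order 3: waits 25, runs 25→38
Order 6: waits 38, runs 38→53
Order 1: waits 53, runs 53→70
Sum = 0+3+13+25+38+53 = 132.
LPT 218, FIFO 191, SPT 132 → minimum 132.

132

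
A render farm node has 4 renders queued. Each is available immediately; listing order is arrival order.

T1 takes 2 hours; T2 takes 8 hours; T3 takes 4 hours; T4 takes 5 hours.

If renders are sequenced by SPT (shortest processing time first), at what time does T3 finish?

SPT (increasing processing time): T1 T3 T4 T2.
T1: 0→2
T3: 2→6

6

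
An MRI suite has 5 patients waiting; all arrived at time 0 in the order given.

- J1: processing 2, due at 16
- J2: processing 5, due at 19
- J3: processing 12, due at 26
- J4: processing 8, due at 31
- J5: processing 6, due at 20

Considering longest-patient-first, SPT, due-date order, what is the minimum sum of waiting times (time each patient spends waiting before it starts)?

LPT (decreasing processing time): J3 J4 J5 J2 J1.
J3: waits 0, runs 0→12
J4: waits 12, runs 12→20
J5: waits 20, runs 20→26
J2: waits 26, runs 26→31
J1: waits 31, runs 31→33
Sum = 0+12+20+26+31 = 89.
SPT (increasing processing time): J1 J2 J5 J4 J3.
J1: waits 0, runs 0→2
J2: waits 2, runs 2→7
J5: waits 7, runs 7→13
J4: waits 13, runs 13→21
J3: waits 21, runs 21→33
Sum = 0+2+7+13+21 = 43.
EDD (increasing due date): J1 J2 J5 J3 J4.
J1: waits 0, runs 0→2
J2: waits 2, runs 2→7
J5: waits 7, runs 7→13
J3: waits 13, runs 13→25
J4: waits 25, runs 25→33
Sum = 0+2+7+13+25 = 47.
LPT 89, SPT 43, EDD 47 → minimum 43.

43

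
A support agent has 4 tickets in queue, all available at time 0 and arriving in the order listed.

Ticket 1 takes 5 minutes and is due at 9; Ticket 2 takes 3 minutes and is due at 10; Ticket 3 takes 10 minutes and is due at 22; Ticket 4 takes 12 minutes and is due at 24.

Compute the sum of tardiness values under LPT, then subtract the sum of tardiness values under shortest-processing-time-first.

32

LPT (decreasing processing time): Ticket 4 Ticket 3 Ticket 1 Ticket 2.
Ticket 4: 0→12, due 24, tardiness 0
Ticket 3: 12→22, due 22, tardiness 0
Ticket 1: 22→27, due 9, tardiness 18
Ticket 2: 27→30, due 10, tardiness 20
Sum = 0+0+18+20 = 38.
SPT (increasing processing time): Ticket 2 Ticket 1 Ticket 3 Ticket 4.
Ticket 2: 0→3, due 10, tardiness 0
Ticket 1: 3→8, due 9, tardiness 0
Ticket 3: 8→18, due 22, tardiness 0
Ticket 4: 18→30, due 24, tardiness 6
Sum = 0+0+0+6 = 6.
Difference = 38 − 6 = 32.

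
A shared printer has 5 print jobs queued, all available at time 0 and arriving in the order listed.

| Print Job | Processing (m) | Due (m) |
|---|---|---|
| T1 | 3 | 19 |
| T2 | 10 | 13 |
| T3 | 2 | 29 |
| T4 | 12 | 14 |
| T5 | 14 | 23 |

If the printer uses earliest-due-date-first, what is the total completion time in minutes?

137

EDD (increasing due date): T2 T4 T1 T5 T3.
T2: 0→10
T4: 10→22
T1: 22→25
T5: 25→39
T3: 39→41
Sum = 10+22+25+39+41 = 137.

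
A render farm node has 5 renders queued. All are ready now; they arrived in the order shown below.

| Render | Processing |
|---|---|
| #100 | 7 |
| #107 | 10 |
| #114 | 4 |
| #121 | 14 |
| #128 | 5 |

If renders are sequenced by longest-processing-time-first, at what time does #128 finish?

LPT (decreasing processing time): #121 #107 #100 #128 #114.
#121: 0→14
#107: 14→24
#100: 24→31
#128: 31→36

36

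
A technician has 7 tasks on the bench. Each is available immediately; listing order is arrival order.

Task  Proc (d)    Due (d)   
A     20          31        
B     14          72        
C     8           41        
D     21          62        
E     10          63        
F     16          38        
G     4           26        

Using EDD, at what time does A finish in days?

24

EDD (increasing due date): G A F C D E B.
G: 0→4
A: 4→24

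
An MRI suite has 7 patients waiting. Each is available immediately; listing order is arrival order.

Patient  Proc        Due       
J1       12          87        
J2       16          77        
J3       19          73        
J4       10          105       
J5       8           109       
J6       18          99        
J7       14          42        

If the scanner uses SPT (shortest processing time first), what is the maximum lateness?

24

SPT (increasing processing time): J5 J4 J1 J7 J2 J6 J3.
J5: 0→8, due 109, lateness -101
J4: 8→18, due 105, lateness -87
J1: 18→30, due 87, lateness -57
J7: 30→44, due 42, lateness 2
J2: 44→60, due 77, lateness -17
J6: 60→78, due 99, lateness -21
J3: 78→97, due 73, lateness 24
Maximum = 24.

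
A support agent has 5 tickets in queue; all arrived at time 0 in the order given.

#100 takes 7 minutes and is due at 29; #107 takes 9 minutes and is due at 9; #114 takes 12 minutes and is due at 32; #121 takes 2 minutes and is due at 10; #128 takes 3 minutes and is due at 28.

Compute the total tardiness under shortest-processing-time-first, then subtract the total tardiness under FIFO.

SPT (increasing processing time): #121 #128 #100 #107 #114.
#121: 0→2, due 10, tardiness 0
#128: 2→5, due 28, tardiness 0
#100: 5→12, due 29, tardiness 0
#107: 12→21, due 9, tardiness 12
#114: 21→33, due 32, tardiness 1
Sum = 0+0+0+12+1 = 13.
FIFO (arrival order): #100 #107 #114 #121 #128.
#100: 0→7, due 29, tardiness 0
#107: 7→16, due 9, tardiness 7
#114: 16→28, due 32, tardiness 0
#121: 28→30, due 10, tardiness 20
#128: 30→33, due 28, tardiness 5
Sum = 0+7+0+20+5 = 32.
Difference = 13 − 32 = -19.

-19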